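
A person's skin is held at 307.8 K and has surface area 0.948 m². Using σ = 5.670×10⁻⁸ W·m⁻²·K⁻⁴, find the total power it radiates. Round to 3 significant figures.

P ≈ 482 W

Area A = 0.948 m².
P = σAT⁴ = 5.670×10⁻⁸ × 0.948 × (307.8)⁴ = 482 W.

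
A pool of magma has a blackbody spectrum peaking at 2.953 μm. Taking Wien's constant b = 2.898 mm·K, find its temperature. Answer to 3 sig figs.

Wien's law gives T = b/λ_max = (2.898×10⁻³ m·K)/(2.953×10⁻⁶ m) = 981 K.

T ≈ 981 K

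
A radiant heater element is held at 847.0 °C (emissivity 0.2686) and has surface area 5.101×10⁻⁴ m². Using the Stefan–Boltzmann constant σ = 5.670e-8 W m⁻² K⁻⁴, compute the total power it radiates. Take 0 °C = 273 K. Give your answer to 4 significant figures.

P ≈ 12.22 W

T = 847.0 °C + 273 = 1120.0 K.
Area A = 5.101×10⁻⁴ m².
P = εσAT⁴ = 0.2686 × 5.670×10⁻⁸ × 5.101×10⁻⁴ × (1120.0)⁴ = 12.22 W.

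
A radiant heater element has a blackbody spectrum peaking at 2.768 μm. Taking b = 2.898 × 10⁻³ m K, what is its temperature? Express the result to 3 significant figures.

Wien's law gives T = b/λ_max = (2.898×10⁻³ m·K)/(2.768×10⁻⁶ m) = 1.05×10³ K.

T ≈ 1.05×10³ K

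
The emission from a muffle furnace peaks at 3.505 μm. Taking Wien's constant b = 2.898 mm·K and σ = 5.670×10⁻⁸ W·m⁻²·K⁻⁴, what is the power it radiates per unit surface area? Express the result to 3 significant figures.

I ≈ 2.65×10⁴ W/m²

Wien's law: T = b/λ_max = 2.898×10⁻³/3.505×10⁻⁶ = 826.819 K.
Then I = σT⁴ = 5.670×10⁻⁸×(826.819)⁴ = 2.65×10⁴ W/m².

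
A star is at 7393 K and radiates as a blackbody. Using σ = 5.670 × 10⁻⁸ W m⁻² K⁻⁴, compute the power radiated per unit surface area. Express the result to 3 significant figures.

I ≈ 1.69×10⁸ W/m²

Stefan–Boltzmann: I = σT⁴ = 5.670×10⁻⁸ × (7393)⁴ = 1.69×10⁸ W/m².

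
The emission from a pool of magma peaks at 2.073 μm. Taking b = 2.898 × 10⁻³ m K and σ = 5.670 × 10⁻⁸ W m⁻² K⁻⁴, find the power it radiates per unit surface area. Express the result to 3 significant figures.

I ≈ 2.17×10⁵ W/m²

Wien's law: T = b/λ_max = 2.898×10⁻³/2.073×10⁻⁶ = 1397.97 K.
Then I = σT⁴ = 5.670×10⁻⁸×(1397.97)⁴ = 2.17×10⁵ W/m².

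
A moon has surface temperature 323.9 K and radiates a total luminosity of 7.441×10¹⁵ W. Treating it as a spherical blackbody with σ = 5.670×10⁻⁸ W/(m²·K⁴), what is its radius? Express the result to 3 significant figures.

L = 4πR²σT⁴ ⇒ R = √(L/(4πσT⁴)).
σT⁴ = 624.061 W/m², so R = √(7.441×10¹⁵/(4π×624.061)) = 9.74×10⁵ m.

R ≈ 9.74×10⁵ m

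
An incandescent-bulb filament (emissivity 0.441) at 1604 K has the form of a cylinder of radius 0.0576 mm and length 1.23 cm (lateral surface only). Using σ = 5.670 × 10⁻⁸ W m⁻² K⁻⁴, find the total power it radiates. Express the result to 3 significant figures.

P ≈ 0.737 W

Lateral area A = 2πrL = 2π×5.76×10⁻⁵×0.0123 = 4.45151×10⁻⁶ m².
P = εσAT⁴ = 0.441 × 5.670×10⁻⁸ × 4.45151×10⁻⁶ × (1604)⁴ = 0.737 W.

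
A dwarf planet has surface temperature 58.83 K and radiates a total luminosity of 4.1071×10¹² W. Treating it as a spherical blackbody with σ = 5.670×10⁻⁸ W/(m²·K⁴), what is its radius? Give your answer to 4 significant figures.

R ≈ 6.937×10⁵ m

L = 4πR²σT⁴ ⇒ R = √(L/(4πσT⁴)).
σT⁴ = 0.679170 W/m², so R = √(4.1071×10¹²/(4π×0.679170)) = 6.937×10⁵ m.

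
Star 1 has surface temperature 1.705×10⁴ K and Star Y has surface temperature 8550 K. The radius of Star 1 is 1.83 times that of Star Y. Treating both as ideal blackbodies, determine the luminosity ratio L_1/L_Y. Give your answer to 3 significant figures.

L ∝ R²T⁴, so L_1/L_Y = (R_1/R_Y)²(T_1/T_Y)⁴ = (1.83)² × (1.705×10⁴/8550)⁴ = 3.3489 × 15.8137 = 53.0.

L_1/L_Y ≈ 53.0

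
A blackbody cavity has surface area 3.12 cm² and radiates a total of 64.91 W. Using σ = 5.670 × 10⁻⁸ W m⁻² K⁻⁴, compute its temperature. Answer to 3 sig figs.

Area A = 3.12 cm² = 3.12×10⁻⁴ m².
P = σAT⁴ ⇒ T = (P/(σA))^(1/4) = (64.91/(5.670×10⁻⁸×3.12×10⁻⁴))^(1/4) = 1.38×10³ K.

T ≈ 1.38×10³ K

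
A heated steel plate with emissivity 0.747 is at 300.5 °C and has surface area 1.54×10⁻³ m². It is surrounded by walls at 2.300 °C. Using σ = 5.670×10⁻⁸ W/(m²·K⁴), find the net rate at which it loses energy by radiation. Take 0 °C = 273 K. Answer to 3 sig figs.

T = 300.5 °C + 273 = 573.5 K.
Surroundings: T = 2.300 °C + 273 = 275.300 K.
Area A = 1.54×10⁻³ m².
Net radiated power P_net = εσA(T⁴ − T₀⁴) = 0.747×5.670×10⁻⁸×1.54×10⁻³×(573.5⁴ − 275.300⁴).
T⁴ − T₀⁴ = 1.08177×10¹¹ − 5.74414×10⁹ = 1.02433×10¹¹ K⁴, so P_net = 6.68 W.

Net loss ≈ 6.68 W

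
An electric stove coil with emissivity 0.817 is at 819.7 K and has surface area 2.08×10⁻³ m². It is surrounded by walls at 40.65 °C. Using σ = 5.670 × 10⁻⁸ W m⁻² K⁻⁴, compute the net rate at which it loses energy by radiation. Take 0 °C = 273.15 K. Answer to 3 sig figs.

Surroundings: T = 40.65 °C + 273.15 = 313.80 K.
Area A = 2.08×10⁻³ m².
Net radiated power P_net = εσA(T⁴ − T₀⁴) = 0.817×5.670×10⁻⁸×2.08×10⁻³×(819.7⁴ − 313.80⁴).
T⁴ − T₀⁴ = 4.51460×10¹¹ − 9.69643×10⁹ = 4.41764×10¹¹ K⁴, so P_net = 42.6 W.

Net loss ≈ 42.6 W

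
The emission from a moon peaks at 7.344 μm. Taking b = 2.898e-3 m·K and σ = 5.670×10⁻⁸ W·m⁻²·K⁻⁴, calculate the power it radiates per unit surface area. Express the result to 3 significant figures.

Wien's law: T = b/λ_max = 2.898×10⁻³/7.344×10⁻⁶ = 394.608 K.
Then I = σT⁴ = 5.670×10⁻⁸×(394.608)⁴ = 1.37×10³ W/m².

I ≈ 1.37×10³ W/m²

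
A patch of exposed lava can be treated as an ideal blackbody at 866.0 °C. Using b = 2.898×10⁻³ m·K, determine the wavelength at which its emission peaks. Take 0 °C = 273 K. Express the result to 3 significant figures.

T = 866.0 °C + 273 = 1139.0 K.
Wien's displacement law: λ_max = b/T = (2.898×10⁻³ m·K)/(1139.0 K) = 2.544×10⁻⁶ m.
That is 2.54 μm, in the infrared range.

λ_max ≈ 2.54 μm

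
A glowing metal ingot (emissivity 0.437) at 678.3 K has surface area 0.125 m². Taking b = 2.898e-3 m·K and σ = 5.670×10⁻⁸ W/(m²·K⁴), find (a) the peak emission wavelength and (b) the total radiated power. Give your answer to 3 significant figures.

(a) λ_max = b/T = 2.898×10⁻³/678.3 = 4.272×10⁻⁶ m = 4.27 μm.
Area A = 0.125 m².
(b) P = εσAT⁴ = 0.437×5.670×10⁻⁸×0.125×(678.3)⁴ = 656 W.

λ_max ≈ 4.27 μm; P ≈ 656 W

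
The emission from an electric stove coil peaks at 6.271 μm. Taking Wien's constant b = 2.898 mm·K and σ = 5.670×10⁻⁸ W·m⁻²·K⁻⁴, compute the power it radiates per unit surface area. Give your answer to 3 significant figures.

Wien's law: T = b/λ_max = 2.898×10⁻³/6.271×10⁻⁶ = 462.127 K.
Then I = σT⁴ = 5.670×10⁻⁸×(462.127)⁴ = 2.59×10³ W/m².

I ≈ 2.59×10³ W/m²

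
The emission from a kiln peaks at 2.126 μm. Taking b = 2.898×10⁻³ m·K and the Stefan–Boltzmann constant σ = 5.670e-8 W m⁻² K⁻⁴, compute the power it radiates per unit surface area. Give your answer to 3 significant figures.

Wien's law: T = b/λ_max = 2.898×10⁻³/2.126×10⁻⁶ = 1363.12 K.
Then I = σT⁴ = 5.670×10⁻⁸×(1363.12)⁴ = 1.96×10⁵ W/m².

I ≈ 1.96×10⁵ W/m²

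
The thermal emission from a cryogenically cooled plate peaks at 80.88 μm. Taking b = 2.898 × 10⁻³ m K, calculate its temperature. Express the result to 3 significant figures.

T ≈ 35.8 K

Wien's law gives T = b/λ_max = (2.898×10⁻³ m·K)/(8.088×10⁻⁵ m) = 35.8 K.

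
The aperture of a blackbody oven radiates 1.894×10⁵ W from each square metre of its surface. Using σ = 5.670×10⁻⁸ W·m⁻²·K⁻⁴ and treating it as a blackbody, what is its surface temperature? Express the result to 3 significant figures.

I = σT⁴, so T = (I/σ)^(1/4) = (1.894×10⁵/(5.670×10⁻⁸))^(1/4) = 1.35×10³ K.

T ≈ 1.35×10³ K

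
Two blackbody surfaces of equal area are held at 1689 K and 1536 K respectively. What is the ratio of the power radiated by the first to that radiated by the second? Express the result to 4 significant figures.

P₁/P₂ ≈ 1.462

With equal areas, P₁/P₂ = (T₁/T₂)⁴ = (1689/1536)⁴ = 1.462.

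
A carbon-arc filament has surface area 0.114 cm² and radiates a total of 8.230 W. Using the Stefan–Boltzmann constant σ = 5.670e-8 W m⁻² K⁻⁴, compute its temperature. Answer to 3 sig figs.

Area A = 0.114 cm² = 1.14×10⁻⁵ m².
P = σAT⁴ ⇒ T = (P/(σA))^(1/4) = (8.230/(5.670×10⁻⁸×1.14×10⁻⁵))^(1/4) = 1.89×10³ K.

T ≈ 1.89×10³ K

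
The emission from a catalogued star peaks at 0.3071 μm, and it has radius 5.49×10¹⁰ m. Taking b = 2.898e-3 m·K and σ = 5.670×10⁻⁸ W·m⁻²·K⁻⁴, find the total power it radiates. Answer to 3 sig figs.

P ≈ 1.70×10³¹ W

Wien's law: T = b/λ_max = 2.898×10⁻³/3.071×10⁻⁷ = 9436.67 K.
Surface area A = 4πR² = 4π(5.49×10¹⁰ m)² = 3.78752×10²² m².
Then P = σAT⁴ = 5.670×10⁻⁸×3.78752×10²²×(9436.67)⁴ = 1.70×10³¹ W.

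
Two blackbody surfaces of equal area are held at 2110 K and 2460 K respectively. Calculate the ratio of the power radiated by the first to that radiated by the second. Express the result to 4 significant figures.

With equal areas, P₁/P₂ = (T₁/T₂)⁴ = (2110/2460)⁴ = 0.5412.

P₁/P₂ ≈ 0.5412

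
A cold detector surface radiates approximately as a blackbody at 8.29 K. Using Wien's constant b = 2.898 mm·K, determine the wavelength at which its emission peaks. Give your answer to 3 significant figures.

Wien's displacement law: λ_max = b/T = (2.898×10⁻³ m·K)/(8.29 K) = 3.496×10⁻⁴ m.
That is 0.350 mm, in the infrared range.

λ_max ≈ 0.350 mm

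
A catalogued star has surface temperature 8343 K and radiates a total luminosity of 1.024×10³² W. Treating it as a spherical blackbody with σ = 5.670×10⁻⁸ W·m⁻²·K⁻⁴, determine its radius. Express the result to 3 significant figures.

R ≈ 1.72×10¹¹ m

L = 4πR²σT⁴ ⇒ R = √(L/(4πσT⁴)).
σT⁴ = 2.74708×10⁸ W/m², so R = √(1.024×10³²/(4π×2.74708×10⁸)) = 1.72×10¹¹ m.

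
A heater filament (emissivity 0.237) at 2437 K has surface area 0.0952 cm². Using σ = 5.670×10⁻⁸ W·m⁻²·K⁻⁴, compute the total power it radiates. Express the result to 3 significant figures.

Area A = 0.0952 cm² = 9.52×10⁻⁶ m².
P = εσAT⁴ = 0.237 × 5.670×10⁻⁸ × 9.52×10⁻⁶ × (2437)⁴ = 4.51 W.

P ≈ 4.51 W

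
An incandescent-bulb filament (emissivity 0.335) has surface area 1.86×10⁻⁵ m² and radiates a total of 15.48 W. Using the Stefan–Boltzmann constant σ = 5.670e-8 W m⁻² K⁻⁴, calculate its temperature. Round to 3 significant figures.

T ≈ 2.57×10³ K

Area A = 1.86×10⁻⁵ m².
P = εσAT⁴ ⇒ T = (P/(εσA))^(1/4) = (15.48/(0.335×5.670×10⁻⁸×1.86×10⁻⁵))^(1/4) = 2.57×10³ K.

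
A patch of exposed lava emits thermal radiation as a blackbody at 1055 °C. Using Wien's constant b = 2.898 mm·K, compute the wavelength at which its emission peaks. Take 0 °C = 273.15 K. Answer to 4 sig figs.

λ_max ≈ 2.182 μm

T = 1055 °C + 273.15 = 1328.15 K.
Wien's displacement law: λ_max = b/T = (2.898×10⁻³ m·K)/(1328.15 K) = 2.1820×10⁻⁶ m.
That is 2.182 μm, in the infrared range.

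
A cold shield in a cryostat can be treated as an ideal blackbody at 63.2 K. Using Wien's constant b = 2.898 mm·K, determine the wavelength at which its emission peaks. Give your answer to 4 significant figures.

Wien's displacement law: λ_max = b/T = (2.898×10⁻³ m·K)/(63.2 K) = 4.5854×10⁻⁵ m.
That is 45.85 μm, in the infrared range.

λ_max ≈ 45.85 μm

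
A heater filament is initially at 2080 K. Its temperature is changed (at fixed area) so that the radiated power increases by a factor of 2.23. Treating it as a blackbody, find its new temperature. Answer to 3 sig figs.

T₂ ≈ 2.54×10³ K

P ∝ T⁴, so T₂/T₁ = (P₂/P₁)^(1/4) = (2.23)^(1/4) = 1.22201.
T₂ = 2080 × 1.22201 = 2.54×10³ K.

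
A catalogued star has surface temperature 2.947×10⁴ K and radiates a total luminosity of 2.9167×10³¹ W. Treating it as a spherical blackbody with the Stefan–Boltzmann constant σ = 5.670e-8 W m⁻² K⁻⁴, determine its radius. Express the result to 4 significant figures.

R ≈ 7.367×10⁹ m

L = 4πR²σT⁴ ⇒ R = √(L/(4πσT⁴)).
σT⁴ = 4.27665×10¹⁰ W/m², so R = √(2.9167×10³¹/(4π×4.27665×10¹⁰)) = 7.367×10⁹ m.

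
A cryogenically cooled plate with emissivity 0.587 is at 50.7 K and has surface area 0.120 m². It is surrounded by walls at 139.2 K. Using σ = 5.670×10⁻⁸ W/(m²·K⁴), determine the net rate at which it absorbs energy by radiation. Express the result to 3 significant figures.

Area A = 0.120 m².
Net radiated power P_net = εσA(T⁴ − T₀⁴) = 0.587×5.670×10⁻⁸×0.120×(50.7⁴ − 139.2⁴).
T⁴ − T₀⁴ = 6.60742×10⁶ − 3.75454×10⁸ = -3.68847×10⁸ K⁴, so P_net = -1.47 W — negative, meaning a net gain of 1.47 W.

Net gain ≈ 1.47 W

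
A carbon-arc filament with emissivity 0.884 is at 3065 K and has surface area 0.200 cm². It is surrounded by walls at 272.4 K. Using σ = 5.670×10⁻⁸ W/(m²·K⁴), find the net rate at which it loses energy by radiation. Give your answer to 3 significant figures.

Area A = 0.200 cm² = 2.00×10⁻⁵ m².
Net radiated power P_net = εσA(T⁴ − T₀⁴) = 0.884×5.670×10⁻⁸×2.00×10⁻⁵×(3065⁴ − 272.4⁴).
T⁴ − T₀⁴ = 8.82515×10¹³ − 5.50590×10⁹ = 8.82460×10¹³ K⁴, so P_net = 88.5 W.

Net loss ≈ 88.5 W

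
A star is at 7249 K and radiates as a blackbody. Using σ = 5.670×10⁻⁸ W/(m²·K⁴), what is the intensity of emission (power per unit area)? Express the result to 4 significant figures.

Stefan–Boltzmann: I = σT⁴ = 5.670×10⁻⁸ × (7249)⁴ = 1.566×10⁸ W/m².

I ≈ 1.566×10⁸ W/m²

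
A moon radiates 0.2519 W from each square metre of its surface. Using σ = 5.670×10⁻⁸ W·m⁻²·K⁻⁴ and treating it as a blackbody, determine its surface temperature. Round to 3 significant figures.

I = σT⁴, so T = (I/σ)^(1/4) = (0.2519/(5.670×10⁻⁸))^(1/4) = 45.9 K.

T ≈ 45.9 K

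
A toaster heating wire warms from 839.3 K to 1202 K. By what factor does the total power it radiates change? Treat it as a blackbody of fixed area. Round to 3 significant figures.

P₂/P₁ ≈ 4.21

P ∝ T⁴, so P₂/P₁ = (T₂/T₁)⁴ = (1202/839.3)⁴ = (1.43215)⁴ = 4.21.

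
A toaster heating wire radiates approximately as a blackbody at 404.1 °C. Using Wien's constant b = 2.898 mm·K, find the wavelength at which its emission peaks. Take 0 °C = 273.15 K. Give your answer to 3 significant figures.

T = 404.1 °C + 273.15 = 677.25 K.
Wien's displacement law: λ_max = b/T = (2.898×10⁻³ m·K)/(677.25 K) = 4.279×10⁻⁶ m.
That is 4.28 μm, in the infrared range.

λ_max ≈ 4.28 μm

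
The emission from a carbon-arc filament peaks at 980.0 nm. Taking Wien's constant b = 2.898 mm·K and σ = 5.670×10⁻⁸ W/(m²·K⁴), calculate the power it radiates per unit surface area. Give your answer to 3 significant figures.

I ≈ 4.34×10⁶ W/m²

Wien's law: T = b/λ_max = 2.898×10⁻³/9.800×10⁻⁷ = 2957.14 K.
Then I = σT⁴ = 5.670×10⁻⁸×(2957.14)⁴ = 4.34×10⁶ W/m².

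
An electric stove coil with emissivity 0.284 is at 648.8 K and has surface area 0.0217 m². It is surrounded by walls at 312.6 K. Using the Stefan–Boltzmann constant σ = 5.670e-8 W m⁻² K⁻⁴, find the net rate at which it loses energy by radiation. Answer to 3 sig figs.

Area A = 0.0217 m².
Net radiated power P_net = εσA(T⁴ − T₀⁴) = 0.284×5.670×10⁻⁸×0.0217×(648.8⁴ − 312.6⁴).
T⁴ − T₀⁴ = 1.77192×10¹¹ − 9.54896×10⁹ = 1.67643×10¹¹ K⁴, so P_net = 58.6 W.

Net loss ≈ 58.6 W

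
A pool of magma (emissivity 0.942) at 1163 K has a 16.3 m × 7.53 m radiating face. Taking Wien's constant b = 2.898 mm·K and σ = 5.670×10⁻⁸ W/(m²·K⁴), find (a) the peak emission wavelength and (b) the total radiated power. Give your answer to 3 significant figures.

λ_max ≈ 2.49 μm; P ≈ 1.20×10⁷ W

(a) λ_max = b/T = 2.898×10⁻³/1163 = 2.492×10⁻⁶ m = 2.49 μm.
Area A = 16.3 × 7.53 = 122.739 m².
(b) P = εσAT⁴ = 0.942×5.670×10⁻⁸×122.739×(1163)⁴ = 1.20×10⁷ W.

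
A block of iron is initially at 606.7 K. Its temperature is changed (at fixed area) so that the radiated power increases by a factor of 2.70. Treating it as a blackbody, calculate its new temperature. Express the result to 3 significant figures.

P ∝ T⁴, so T₂/T₁ = (P₂/P₁)^(1/4) = (2.70)^(1/4) = 1.28186.
T₂ = 606.7 × 1.28186 = 778 K.

T₂ ≈ 778 K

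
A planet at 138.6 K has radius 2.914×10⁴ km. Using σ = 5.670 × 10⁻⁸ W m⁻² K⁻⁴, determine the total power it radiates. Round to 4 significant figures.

Surface area A = 4πR² = 4π(2.914×10⁷ m)² = 1.06706×10¹⁶ m².
P = σAT⁴ = 5.670×10⁻⁸ × 1.06706×10¹⁶ × (138.6)⁴ = 2.233×10¹⁷ W.

P ≈ 2.233×10¹⁷ W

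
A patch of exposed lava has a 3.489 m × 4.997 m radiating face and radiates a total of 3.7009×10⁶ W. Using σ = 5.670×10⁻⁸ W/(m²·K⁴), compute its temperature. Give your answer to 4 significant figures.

Area A = 3.489 × 4.997 = 17.4345 m².
P = σAT⁴ ⇒ T = (P/(σA))^(1/4) = (3.7009×10⁶/(5.670×10⁻⁸×17.4345))^(1/4) = 1391 K.

T ≈ 1391 K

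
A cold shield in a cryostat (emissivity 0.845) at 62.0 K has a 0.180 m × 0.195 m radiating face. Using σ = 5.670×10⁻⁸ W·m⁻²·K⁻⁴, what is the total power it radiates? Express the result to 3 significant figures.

P ≈ 0.0248 W

Area A = 0.180 × 0.195 = 0.0351 m².
P = εσAT⁴ = 0.845 × 5.670×10⁻⁸ × 0.0351 × (62.0)⁴ = 0.0248 W.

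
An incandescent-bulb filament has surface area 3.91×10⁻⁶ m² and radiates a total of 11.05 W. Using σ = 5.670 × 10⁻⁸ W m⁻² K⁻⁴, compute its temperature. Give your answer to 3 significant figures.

Area A = 3.91×10⁻⁶ m².
P = σAT⁴ ⇒ T = (P/(σA))^(1/4) = (11.05/(5.670×10⁻⁸×3.91×10⁻⁶))^(1/4) = 2.66×10³ K.

T ≈ 2.66×10³ K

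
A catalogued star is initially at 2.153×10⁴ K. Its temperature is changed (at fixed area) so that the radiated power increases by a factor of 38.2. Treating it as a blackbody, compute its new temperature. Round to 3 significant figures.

T₂ ≈ 5.35×10⁴ K

P ∝ T⁴, so T₂/T₁ = (P₂/P₁)^(1/4) = (38.2)^(1/4) = 2.48608.
T₂ = 2.153×10⁴ × 2.48608 = 5.35×10⁴ K.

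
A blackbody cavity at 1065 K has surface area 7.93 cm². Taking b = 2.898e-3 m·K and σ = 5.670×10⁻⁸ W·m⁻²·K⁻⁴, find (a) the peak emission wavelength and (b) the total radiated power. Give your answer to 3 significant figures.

(a) λ_max = b/T = 2.898×10⁻³/1065 = 2.721×10⁻⁶ m = 2.72×10³ nm.
Area A = 7.93 cm² = 7.93×10⁻⁴ m².
(b) P = σAT⁴ = 5.670×10⁻⁸×7.93×10⁻⁴×(1065)⁴ = 57.8 W.

λ_max ≈ 2.72×10³ nm; P ≈ 57.8 W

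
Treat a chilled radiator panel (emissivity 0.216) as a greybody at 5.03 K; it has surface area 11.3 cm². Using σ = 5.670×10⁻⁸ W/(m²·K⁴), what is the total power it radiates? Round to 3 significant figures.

P ≈ 8.86×10⁻⁹ W

Area A = 11.3 cm² = 1.13×10⁻³ m².
P = εσAT⁴ = 0.216 × 5.670×10⁻⁸ × 1.13×10⁻³ × (5.03)⁴ = 8.86×10⁻⁹ W.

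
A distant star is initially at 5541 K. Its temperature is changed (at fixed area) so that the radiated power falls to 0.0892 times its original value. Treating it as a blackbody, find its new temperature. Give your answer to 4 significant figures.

T₂ ≈ 3028 K

P ∝ T⁴, so T₂/T₁ = (P₂/P₁)^(1/4) = (0.0892)^(1/4) = 0.546501.
T₂ = 5541 × 0.546501 = 3028 K.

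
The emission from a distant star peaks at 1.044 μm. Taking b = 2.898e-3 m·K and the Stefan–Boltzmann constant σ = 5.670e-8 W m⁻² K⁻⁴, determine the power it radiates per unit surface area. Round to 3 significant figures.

I ≈ 3.37×10⁶ W/m²

Wien's law: T = b/λ_max = 2.898×10⁻³/1.044×10⁻⁶ = 2775.86 K.
Then I = σT⁴ = 5.670×10⁻⁸×(2775.86)⁴ = 3.37×10⁶ W/m².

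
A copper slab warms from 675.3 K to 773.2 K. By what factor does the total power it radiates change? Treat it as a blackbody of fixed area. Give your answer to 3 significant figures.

P₂/P₁ ≈ 1.72

P ∝ T⁴, so P₂/P₁ = (T₂/T₁)⁴ = (773.2/675.3)⁴ = (1.14497)⁴ = 1.72.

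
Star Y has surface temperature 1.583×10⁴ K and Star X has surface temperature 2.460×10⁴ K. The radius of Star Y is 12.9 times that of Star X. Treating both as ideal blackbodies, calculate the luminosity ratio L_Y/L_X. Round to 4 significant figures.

L_Y/L_X ≈ 28.53

L ∝ R²T⁴, so L_Y/L_X = (R_Y/R_X)²(T_Y/T_X)⁴ = (12.9)² × (1.583×10⁴/2.460×10⁴)⁴ = 166.41 × 0.171468 = 28.53.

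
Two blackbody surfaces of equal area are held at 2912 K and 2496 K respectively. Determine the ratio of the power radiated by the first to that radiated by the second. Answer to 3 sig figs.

P₁/P₂ ≈ 1.85

With equal areas, P₁/P₂ = (T₁/T₂)⁴ = (2912/2496)⁴ = 1.85.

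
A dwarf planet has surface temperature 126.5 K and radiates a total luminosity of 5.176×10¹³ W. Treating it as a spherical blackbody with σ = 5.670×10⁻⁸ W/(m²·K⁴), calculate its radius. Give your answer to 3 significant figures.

L = 4πR²σT⁴ ⇒ R = √(L/(4πσT⁴)).
σT⁴ = 14.5193 W/m², so R = √(5.176×10¹³/(4π×14.5193)) = 5.33×10⁵ m.

R ≈ 5.33×10⁵ m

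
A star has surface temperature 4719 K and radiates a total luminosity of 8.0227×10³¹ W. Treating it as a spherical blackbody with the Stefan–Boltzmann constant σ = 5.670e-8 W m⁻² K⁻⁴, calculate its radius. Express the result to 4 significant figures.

R ≈ 4.765×10¹¹ m

L = 4πR²σT⁴ ⇒ R = √(L/(4πσT⁴)).
σT⁴ = 2.81179×10⁷ W/m², so R = √(8.0227×10³¹/(4π×2.81179×10⁷)) = 4.765×10¹¹ m.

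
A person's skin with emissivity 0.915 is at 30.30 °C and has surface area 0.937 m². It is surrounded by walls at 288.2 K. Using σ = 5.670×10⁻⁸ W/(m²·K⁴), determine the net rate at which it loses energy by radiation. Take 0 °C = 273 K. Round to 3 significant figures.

T = 30.30 °C + 273 = 303.30 K.
Area A = 0.937 m².
Net radiated power P_net = εσA(T⁴ − T₀⁴) = 0.915×5.670×10⁻⁸×0.937×(303.30⁴ − 288.2⁴).
T⁴ − T₀⁴ = 8.46232×10⁹ − 6.89884×10⁹ = 1.56348×10⁹ K⁴, so P_net = 76.0 W.

Net loss ≈ 76.0 W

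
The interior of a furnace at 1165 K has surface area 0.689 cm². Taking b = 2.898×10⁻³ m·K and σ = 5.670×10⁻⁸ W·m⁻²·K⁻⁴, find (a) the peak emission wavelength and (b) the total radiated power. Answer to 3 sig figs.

(a) λ_max = b/T = 2.898×10⁻³/1165 = 2.488×10⁻⁶ m = 2.49×10³ nm.
Area A = 0.689 cm² = 6.89×10⁻⁵ m².
(b) P = σAT⁴ = 5.670×10⁻⁸×6.89×10⁻⁵×(1165)⁴ = 7.20 W.

λ_max ≈ 2.49×10³ nm; P ≈ 7.20 W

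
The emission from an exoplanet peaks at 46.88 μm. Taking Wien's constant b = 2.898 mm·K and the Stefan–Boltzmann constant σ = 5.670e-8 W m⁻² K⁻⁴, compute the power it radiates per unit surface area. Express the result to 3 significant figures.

Wien's law: T = b/λ_max = 2.898×10⁻³/4.688×10⁻⁵ = 61.8174 K.
Then I = σT⁴ = 5.670×10⁻⁸×(61.8174)⁴ = 0.828 W/m².

I ≈ 0.828 W/m²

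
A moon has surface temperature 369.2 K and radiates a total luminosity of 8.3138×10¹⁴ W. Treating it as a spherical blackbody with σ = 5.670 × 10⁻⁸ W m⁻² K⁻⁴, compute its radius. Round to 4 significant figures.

L = 4πR²σT⁴ ⇒ R = √(L/(4πσT⁴)).
σT⁴ = 1053.49 W/m², so R = √(8.3138×10¹⁴/(4π×1053.49)) = 2.506×10⁵ m.

R ≈ 2.506×10⁵ m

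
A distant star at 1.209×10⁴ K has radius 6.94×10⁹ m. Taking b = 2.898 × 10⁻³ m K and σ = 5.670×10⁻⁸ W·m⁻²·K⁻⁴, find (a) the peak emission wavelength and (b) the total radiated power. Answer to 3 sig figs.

λ_max ≈ 240 nm; P ≈ 7.33×10²⁹ W

(a) λ_max = b/T = 2.898×10⁻³/1.209×10⁴ = 2.397×10⁻⁷ m = 240 nm.
Surface area A = 4πR² = 4π(6.94×10⁹ m)² = 6.05242×10²⁰ m².
(b) P = σAT⁴ = 5.670×10⁻⁸×6.05242×10²⁰×(1.209×10⁴)⁴ = 7.33×10²⁹ W.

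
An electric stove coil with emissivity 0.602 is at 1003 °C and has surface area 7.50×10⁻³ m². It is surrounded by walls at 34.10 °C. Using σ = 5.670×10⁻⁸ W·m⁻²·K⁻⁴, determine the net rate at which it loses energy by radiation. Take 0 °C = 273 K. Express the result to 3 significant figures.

Net loss ≈ 676 W

T = 1003 °C + 273 = 1276 K.
Surroundings: T = 34.10 °C + 273 = 307.10 K.
Area A = 7.50×10⁻³ m².
Net radiated power P_net = εσA(T⁴ − T₀⁴) = 0.602×5.670×10⁻⁸×7.50×10⁻³×(1276⁴ − 307.10⁴).
T⁴ − T₀⁴ = 2.65096×10¹² − 8.89445×10⁹ = 2.64207×10¹² K⁴, so P_net = 676 W.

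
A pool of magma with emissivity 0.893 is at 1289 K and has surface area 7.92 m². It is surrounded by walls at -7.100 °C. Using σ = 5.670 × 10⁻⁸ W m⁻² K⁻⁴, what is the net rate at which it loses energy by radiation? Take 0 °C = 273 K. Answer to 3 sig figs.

Net loss ≈ 1.11×10⁶ W

Surroundings: T = -7.100 °C + 273 = 265.900 K.
Area A = 7.92 m².
Net radiated power P_net = εσA(T⁴ − T₀⁴) = 0.893×5.670×10⁻⁸×7.92×(1289⁴ − 265.900⁴).
T⁴ − T₀⁴ = 2.76065×10¹² − 4.99889×10⁹ = 2.75565×10¹² K⁴, so P_net = 1.11×10⁶ W.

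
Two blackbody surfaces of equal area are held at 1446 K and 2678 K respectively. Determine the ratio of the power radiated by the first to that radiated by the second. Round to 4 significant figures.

P₁/P₂ ≈ 0.08500

With equal areas, P₁/P₂ = (T₁/T₂)⁴ = (1446/2678)⁴ = 0.08500.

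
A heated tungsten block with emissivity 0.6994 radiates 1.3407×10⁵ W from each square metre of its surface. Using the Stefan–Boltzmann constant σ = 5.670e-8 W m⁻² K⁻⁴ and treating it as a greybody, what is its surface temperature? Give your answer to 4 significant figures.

I = εσT⁴, so T = (I/εσ)^(1/4) = (1.3407×10⁵/(0.6994×5.670×10⁻⁸))^(1/4) = 1356 K.

T ≈ 1356 K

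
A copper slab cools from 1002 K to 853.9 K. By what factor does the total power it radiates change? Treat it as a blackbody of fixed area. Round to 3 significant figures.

P₂/P₁ ≈ 0.527

P ∝ T⁴, so P₂/P₁ = (T₂/T₁)⁴ = (853.9/1002)⁴ = (0.852196)⁴ = 0.527.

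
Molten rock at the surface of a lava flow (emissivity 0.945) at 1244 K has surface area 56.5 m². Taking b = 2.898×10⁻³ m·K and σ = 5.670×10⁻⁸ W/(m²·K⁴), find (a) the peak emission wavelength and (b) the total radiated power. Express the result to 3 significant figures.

(a) λ_max = b/T = 2.898×10⁻³/1244 = 2.330×10⁻⁶ m = 2.33 μm.
Area A = 56.5 m².
(b) P = εσAT⁴ = 0.945×5.670×10⁻⁸×56.5×(1244)⁴ = 7.25×10⁶ W.

λ_max ≈ 2.33 μm; P ≈ 7.25×10⁶ W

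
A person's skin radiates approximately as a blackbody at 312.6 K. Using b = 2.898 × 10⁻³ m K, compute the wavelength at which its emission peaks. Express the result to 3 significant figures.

Wien's displacement law: λ_max = b/T = (2.898×10⁻³ m·K)/(312.6 K) = 9.271×10⁻⁶ m.
That is 9.27 μm, in the infrared range.

λ_max ≈ 9.27 μm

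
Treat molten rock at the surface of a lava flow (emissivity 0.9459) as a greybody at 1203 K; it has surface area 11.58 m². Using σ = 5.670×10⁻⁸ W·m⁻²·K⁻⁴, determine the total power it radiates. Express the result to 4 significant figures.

Area A = 11.58 m².
P = εσAT⁴ = 0.9459 × 5.670×10⁻⁸ × 11.58 × (1203)⁴ = 1.301×10⁶ W.

P ≈ 1.301×10⁶ W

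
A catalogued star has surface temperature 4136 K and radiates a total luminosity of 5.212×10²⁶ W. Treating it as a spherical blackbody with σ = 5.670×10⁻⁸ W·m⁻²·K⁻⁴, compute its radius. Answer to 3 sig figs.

R ≈ 1.58×10⁹ m

L = 4πR²σT⁴ ⇒ R = √(L/(4πσT⁴)).
σT⁴ = 1.65922×10⁷ W/m², so R = √(5.212×10²⁶/(4π×1.65922×10⁷)) = 1.58×10⁹ m.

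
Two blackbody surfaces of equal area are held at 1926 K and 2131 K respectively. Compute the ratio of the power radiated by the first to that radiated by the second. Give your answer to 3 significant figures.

P₁/P₂ ≈ 0.667

With equal areas, P₁/P₂ = (T₁/T₂)⁴ = (1926/2131)⁴ = 0.667.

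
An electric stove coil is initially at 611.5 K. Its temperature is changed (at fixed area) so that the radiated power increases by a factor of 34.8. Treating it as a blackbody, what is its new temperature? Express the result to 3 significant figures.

P ∝ T⁴, so T₂/T₁ = (P₂/P₁)^(1/4) = (34.8)^(1/4) = 2.42882.
T₂ = 611.5 × 2.42882 = 1.49×10³ K.

T₂ ≈ 1.49×10³ K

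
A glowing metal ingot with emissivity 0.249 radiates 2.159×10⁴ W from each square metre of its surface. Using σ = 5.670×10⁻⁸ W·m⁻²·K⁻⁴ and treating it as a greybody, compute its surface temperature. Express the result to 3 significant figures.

T ≈ 1.11×10³ K

I = εσT⁴, so T = (I/εσ)^(1/4) = (2.159×10⁴/(0.249×5.670×10⁻⁸))^(1/4) = 1.11×10³ K.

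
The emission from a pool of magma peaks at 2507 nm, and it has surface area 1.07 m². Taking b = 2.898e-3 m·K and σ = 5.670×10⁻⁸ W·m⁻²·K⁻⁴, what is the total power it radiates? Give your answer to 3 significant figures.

Wien's law: T = b/λ_max = 2.898×10⁻³/2.507×10⁻⁶ = 1155.96 K.
Area A = 1.07 m².
Then P = σAT⁴ = 5.670×10⁻⁸×1.07×(1155.96)⁴ = 1.08×10⁵ W.

P ≈ 1.08×10⁵ W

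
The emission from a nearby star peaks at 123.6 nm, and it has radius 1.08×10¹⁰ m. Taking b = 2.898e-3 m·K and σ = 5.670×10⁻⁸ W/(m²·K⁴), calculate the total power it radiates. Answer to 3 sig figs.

Wien's law: T = b/λ_max = 2.898×10⁻³/1.236×10⁻⁷ = 23446.6 K.
Surface area A = 4πR² = 4π(1.08×10¹⁰ m)² = 1.46574×10²¹ m².
Then P = σAT⁴ = 5.670×10⁻⁸×1.46574×10²¹×(23446.6)⁴ = 2.51×10³¹ W.

P ≈ 2.51×10³¹ W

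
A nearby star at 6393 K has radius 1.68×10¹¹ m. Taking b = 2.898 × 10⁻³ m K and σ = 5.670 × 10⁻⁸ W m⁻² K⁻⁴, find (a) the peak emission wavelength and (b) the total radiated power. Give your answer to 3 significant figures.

(a) λ_max = b/T = 2.898×10⁻³/6393 = 4.533×10⁻⁷ m = 453 nm.
Surface area A = 4πR² = 4π(1.68×10¹¹ m)² = 3.54673×10²³ m².
(b) P = σAT⁴ = 5.670×10⁻⁸×3.54673×10²³×(6393)⁴ = 3.36×10³¹ W.

λ_max ≈ 453 nm; P ≈ 3.36×10³¹ W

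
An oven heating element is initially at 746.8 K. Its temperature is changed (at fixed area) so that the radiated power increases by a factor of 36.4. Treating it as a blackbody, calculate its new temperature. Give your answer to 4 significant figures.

T₂ ≈ 1834 K

P ∝ T⁴, so T₂/T₁ = (P₂/P₁)^(1/4) = (36.4)^(1/4) = 2.45627.
T₂ = 746.8 × 2.45627 = 1834 K.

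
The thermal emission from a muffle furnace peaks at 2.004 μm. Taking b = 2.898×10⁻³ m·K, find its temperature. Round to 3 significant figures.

Wien's law gives T = b/λ_max = (2.898×10⁻³ m·K)/(2.004×10⁻⁶ m) = 1.45×10³ K.

T ≈ 1.45×10³ K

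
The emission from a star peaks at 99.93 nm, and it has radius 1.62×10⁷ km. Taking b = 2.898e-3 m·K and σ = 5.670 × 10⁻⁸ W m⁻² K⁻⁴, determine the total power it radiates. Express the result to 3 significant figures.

P ≈ 1.32×10³² W

Wien's law: T = b/λ_max = 2.898×10⁻³/9.993×10⁻⁸ = 29000.3 K.
Surface area A = 4πR² = 4π(1.62×10¹⁰ m)² = 3.29792×10²¹ m².
Then P = σAT⁴ = 5.670×10⁻⁸×3.29792×10²¹×(29000.3)⁴ = 1.32×10³² W.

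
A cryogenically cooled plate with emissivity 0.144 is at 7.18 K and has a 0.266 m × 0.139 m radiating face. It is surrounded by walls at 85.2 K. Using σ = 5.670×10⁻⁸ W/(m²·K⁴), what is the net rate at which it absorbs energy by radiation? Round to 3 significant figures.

Net gain ≈ 0.0159 W

Area A = 0.266 × 0.139 = 0.036974 m².
Net radiated power P_net = εσA(T⁴ − T₀⁴) = 0.144×5.670×10⁻⁸×0.036974×(7.18⁴ − 85.2⁴).
T⁴ − T₀⁴ = 2657.65 − 5.26937×10⁷ = -5.26910×10⁷ K⁴, so P_net = -0.0159 W — negative, meaning a net gain of 0.0159 W.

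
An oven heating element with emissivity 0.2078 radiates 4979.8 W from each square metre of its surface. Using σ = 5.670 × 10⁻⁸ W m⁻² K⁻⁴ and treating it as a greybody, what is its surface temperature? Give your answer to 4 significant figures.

T ≈ 806.3 K

I = εσT⁴, so T = (I/εσ)^(1/4) = (4979.8/(0.2078×5.670×10⁻⁸))^(1/4) = 806.3 K.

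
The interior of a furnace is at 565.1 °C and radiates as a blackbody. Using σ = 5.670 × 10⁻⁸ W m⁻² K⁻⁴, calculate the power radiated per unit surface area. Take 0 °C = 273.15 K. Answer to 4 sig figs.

T = 565.1 °C + 273.15 = 838.25 K.
Stefan–Boltzmann: I = σT⁴ = 5.670×10⁻⁸ × (838.25)⁴ = 2.799×10⁴ W/m².

I ≈ 2.799×10⁴ W/m²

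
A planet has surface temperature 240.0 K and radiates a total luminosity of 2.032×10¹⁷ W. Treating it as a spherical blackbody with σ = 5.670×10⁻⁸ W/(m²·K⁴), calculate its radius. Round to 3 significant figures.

R ≈ 9.27×10⁶ m

L = 4πR²σT⁴ ⇒ R = √(L/(4πσT⁴)).
σT⁴ = 188.117 W/m², so R = √(2.032×10¹⁷/(4π×188.117)) = 9.27×10⁶ m.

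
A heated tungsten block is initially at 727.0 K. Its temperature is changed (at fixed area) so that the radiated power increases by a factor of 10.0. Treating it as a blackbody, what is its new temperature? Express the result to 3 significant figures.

T₂ ≈ 1.29×10³ K

P ∝ T⁴, so T₂/T₁ = (P₂/P₁)^(1/4) = (10.0)^(1/4) = 1.77828.
T₂ = 727.0 × 1.77828 = 1.29×10³ K.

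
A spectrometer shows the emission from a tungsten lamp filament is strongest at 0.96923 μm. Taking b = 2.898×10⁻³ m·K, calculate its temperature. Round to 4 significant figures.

T ≈ 2990 K

Wien's law gives T = b/λ_max = (2.898×10⁻³ m·K)/(9.6923×10⁻⁷ m) = 2990 K.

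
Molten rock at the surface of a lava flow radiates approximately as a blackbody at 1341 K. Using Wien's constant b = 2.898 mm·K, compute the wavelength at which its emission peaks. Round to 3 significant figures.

Wien's displacement law: λ_max = b/T = (2.898×10⁻³ m·K)/(1341 K) = 2.161×10⁻⁶ m.
That is 2.16 μm, in the infrared range.

λ_max ≈ 2.16 μm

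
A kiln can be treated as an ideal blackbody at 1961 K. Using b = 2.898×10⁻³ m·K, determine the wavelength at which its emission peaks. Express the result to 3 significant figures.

Wien's displacement law: λ_max = b/T = (2.898×10⁻³ m·K)/(1961 K) = 1.478×10⁻⁶ m.
That is 1.48 μm, in the infrared range.

λ_max ≈ 1.48 μm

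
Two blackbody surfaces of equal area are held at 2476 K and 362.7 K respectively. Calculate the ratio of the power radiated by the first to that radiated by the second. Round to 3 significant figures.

P₁/P₂ ≈ 2.17×10³

With equal areas, P₁/P₂ = (T₁/T₂)⁴ = (2476/362.7)⁴ = 2.17×10³.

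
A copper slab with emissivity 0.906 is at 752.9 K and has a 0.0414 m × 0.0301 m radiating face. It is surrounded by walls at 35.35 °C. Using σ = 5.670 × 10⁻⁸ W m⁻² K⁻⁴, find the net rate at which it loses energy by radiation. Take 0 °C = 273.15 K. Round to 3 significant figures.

Net loss ≈ 20.0 W

Surroundings: T = 35.35 °C + 273.15 = 308.50 K.
Area A = 0.0414 × 0.0301 = 1.24614×10⁻³ m².
Net radiated power P_net = εσA(T⁴ − T₀⁴) = 0.906×5.670×10⁻⁸×1.24614×10⁻³×(752.9⁴ − 308.50⁴).
T⁴ − T₀⁴ = 3.21328×10¹¹ − 9.05776×10⁹ = 3.12270×10¹¹ K⁴, so P_net = 20.0 W.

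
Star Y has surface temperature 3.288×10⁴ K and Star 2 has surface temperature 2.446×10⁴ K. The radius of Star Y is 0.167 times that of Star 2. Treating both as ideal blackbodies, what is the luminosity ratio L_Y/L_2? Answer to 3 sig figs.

L_Y/L_2 ≈ 0.0911

L ∝ R²T⁴, so L_Y/L_2 = (R_Y/R_2)²(T_Y/T_2)⁴ = (0.167)² × (3.288×10⁴/2.446×10⁴)⁴ = 0.027889 × 3.26514 = 0.0911.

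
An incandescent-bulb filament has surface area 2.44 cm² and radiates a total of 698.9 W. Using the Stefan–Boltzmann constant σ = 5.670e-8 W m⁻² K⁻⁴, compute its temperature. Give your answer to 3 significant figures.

T ≈ 2.67×10³ K

Area A = 2.44 cm² = 2.44×10⁻⁴ m².
P = σAT⁴ ⇒ T = (P/(σA))^(1/4) = (698.9/(5.670×10⁻⁸×2.44×10⁻⁴))^(1/4) = 2.67×10³ K.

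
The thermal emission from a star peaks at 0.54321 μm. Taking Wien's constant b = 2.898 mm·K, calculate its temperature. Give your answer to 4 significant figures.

T ≈ 5335 K

Wien's law gives T = b/λ_max = (2.898×10⁻³ m·K)/(5.4321×10⁻⁷ m) = 5335 K.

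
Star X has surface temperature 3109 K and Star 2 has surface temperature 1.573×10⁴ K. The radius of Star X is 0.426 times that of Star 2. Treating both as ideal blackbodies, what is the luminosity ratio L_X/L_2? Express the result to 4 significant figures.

L ∝ R²T⁴, so L_X/L_2 = (R_X/R_2)²(T_X/T_2)⁴ = (0.426)² × (3109/1.573×10⁴)⁴ = 0.181476 × 1.52605×10⁻³ = 2.769×10⁻⁴.

L_X/L_2 ≈ 2.769×10⁻⁴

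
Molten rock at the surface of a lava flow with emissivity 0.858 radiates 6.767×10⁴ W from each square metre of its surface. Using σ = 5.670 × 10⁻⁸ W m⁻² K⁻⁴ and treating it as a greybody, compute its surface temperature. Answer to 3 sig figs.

T ≈ 1.09×10³ K

I = εσT⁴, so T = (I/εσ)^(1/4) = (6.767×10⁴/(0.858×5.670×10⁻⁸))^(1/4) = 1.09×10³ K.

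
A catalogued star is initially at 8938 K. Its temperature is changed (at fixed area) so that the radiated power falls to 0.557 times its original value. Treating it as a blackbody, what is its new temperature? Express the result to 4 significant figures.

T₂ ≈ 7722 K

P ∝ T⁴, so T₂/T₁ = (P₂/P₁)^(1/4) = (0.557)^(1/4) = 0.863901.
T₂ = 8938 × 0.863901 = 7722 K.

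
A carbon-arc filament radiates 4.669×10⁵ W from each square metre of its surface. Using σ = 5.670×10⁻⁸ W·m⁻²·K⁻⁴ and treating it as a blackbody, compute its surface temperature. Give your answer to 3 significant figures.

T ≈ 1.69×10³ K

I = σT⁴, so T = (I/σ)^(1/4) = (4.669×10⁵/(5.670×10⁻⁸))^(1/4) = 1.69×10³ K.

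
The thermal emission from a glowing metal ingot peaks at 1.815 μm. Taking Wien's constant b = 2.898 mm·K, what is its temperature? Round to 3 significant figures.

T ≈ 1.60×10³ K

Wien's law gives T = b/λ_max = (2.898×10⁻³ m·K)/(1.815×10⁻⁶ m) = 1.60×10³ K.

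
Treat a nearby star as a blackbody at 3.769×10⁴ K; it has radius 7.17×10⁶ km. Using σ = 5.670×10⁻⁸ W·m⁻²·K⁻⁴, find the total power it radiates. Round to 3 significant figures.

Surface area A = 4πR² = 4π(7.17×10⁹ m)² = 6.46023×10²⁰ m².
P = σAT⁴ = 5.670×10⁻⁸ × 6.46023×10²⁰ × (3.769×10⁴)⁴ = 7.39×10³¹ W.

P ≈ 7.39×10³¹ W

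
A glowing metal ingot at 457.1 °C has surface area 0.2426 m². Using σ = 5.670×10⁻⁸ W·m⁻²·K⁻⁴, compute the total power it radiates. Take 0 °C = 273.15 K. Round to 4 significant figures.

T = 457.1 °C + 273.15 = 730.25 K.
Area A = 0.2426 m².
P = σAT⁴ = 5.670×10⁻⁸ × 0.2426 × (730.25)⁴ = 3912 W.

P ≈ 3912 W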